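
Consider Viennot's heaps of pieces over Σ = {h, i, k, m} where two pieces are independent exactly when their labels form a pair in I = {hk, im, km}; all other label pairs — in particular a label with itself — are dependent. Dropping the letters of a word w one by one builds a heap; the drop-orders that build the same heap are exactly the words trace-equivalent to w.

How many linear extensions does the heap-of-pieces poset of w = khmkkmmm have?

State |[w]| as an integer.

56

piece 0:k — minimal
piece 1:h — minimal
piece 2:m rests on {1:h}
piece 3:k rests on {0:k}
piece 4:k rests on {3:k}
piece 5:m rests on {2:m}
piece 6:m rests on {5:m}
piece 7:m rests on {6:m}
minimal pieces: {0:k, 1:h}
ways to finish when only these pieces remain (= sum over removing one remaining piece with nothing left below it):
  1 left: {4}→1  {7}→1
  2 left: {3,4}→1  {4,7}→2  {6,7}→1
  3 left: {0,3,4}→1  {3,4,7}→3  {4,6,7}→3  {5,6,7}→1
  4 left: {0,3,4,7}→4  {2,5,6,7}→1  {3,4,6,7}→6  {4,5,6,7}→4
  5 left: {0,3,4,6,7}→10  {1,2,5,6,7}→1  {2,4,5,6,7}→5  {3,4,5,6,7}→10
  6 left: {0,3,4,5,6,7}→20  {1,2,4,5,6,7}→6  {2,3,4,5,6,7}→15
  placing 0:k first → 21 extensions
  placing 1:h first → 35 extensions
total linear extensions = 56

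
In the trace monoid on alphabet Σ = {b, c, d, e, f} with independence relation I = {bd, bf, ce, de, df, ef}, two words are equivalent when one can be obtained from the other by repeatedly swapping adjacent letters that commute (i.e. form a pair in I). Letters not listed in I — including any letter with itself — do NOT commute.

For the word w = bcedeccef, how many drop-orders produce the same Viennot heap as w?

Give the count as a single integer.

56

drop 0:b onto floor
drop 1:c onto {0:b}
drop 2:e onto {0:b}
drop 3:d onto {1:c}
drop 4:e onto {2:e}
drop 5:c onto {3:d}
drop 6:c onto {5:c}
drop 7:e onto {4:e}
drop 8:f onto {6:c}
ground layer = {0:b}
drop-orders for the pieces not yet dropped (sum over which currently-grounded one goes next):
  1 to go: {7} 1  {8} 1
  2 to go: {4,7} 1  {6,8} 1  {7,8} 2
  3 to go: {2,4,7} 1  {4,7,8} 3  {5,6,8} 1  {6,7,8} 3
  4 to go: {2,4,7,8} 4  {3,5,6,8} 1  {4,6,7,8} 6  {5,6,7,8} 4
  5 to go: {1,3,5,6,8} 1  {2,4,6,7,8} 10  {3,5,6,7,8} 5  {4,5,6,7,8} 10
  6 to go: {1,3,5,6,7,8} 6  {2,4,5,6,7,8} 20  {3,4,5,6,7,8} 15
  7 to go: {1,3,4,5,6,7,8} 21  {2,3,4,5,6,7,8} 35
  if 0:b drops first: 56 orders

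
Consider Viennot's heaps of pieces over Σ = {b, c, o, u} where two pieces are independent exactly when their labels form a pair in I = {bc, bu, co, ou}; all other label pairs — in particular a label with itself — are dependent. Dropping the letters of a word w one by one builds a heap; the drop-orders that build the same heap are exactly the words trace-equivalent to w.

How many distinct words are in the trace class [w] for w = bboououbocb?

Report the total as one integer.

165

drop 0:b onto floor
drop 1:b onto {0:b}
drop 2:o onto {1:b}
drop 3:o onto {2:o}
drop 4:u onto floor
drop 5:o onto {3:o}
drop 6:u onto {4:u}
drop 7:b onto {5:o}
drop 8:o onto {7:b}
drop 9:c onto {6:u}
drop 10:b onto {8:o}
ground layer = {0:b, 4:u}
drop-orders for the pieces not yet dropped (sum over which currently-grounded one goes next):
  1 to go: {9} 1  {10} 1
  2 to go: {6,9} 1  {8,10} 1  {9,10} 2
  3 to go: {4,6,9} 1  {6,9,10} 3  {7,8,10} 1  {8,9,10} 3
  4 to go: {4,6,9,10} 4  {5,7,8,10} 1  {6,8,9,10} 6  {7,8,9,10} 4
  5 to go: {3,5,7,8,10} 1  {4,6,8,9,10} 10  {5,7,8,9,10} 5  {6,7,8,9,10} 10
  6 to go: {2,3,5,7,8,10} 1  {3,5,7,8,9,10} 6  {4,6,7,8,9,10} 20  {5,6,7,8,9,10} 15
  7 to go: {1,2,3,5,7,8,10} 1  {2,3,5,7,8,9,10} 7  {3,5,6,7,8,9,10} 21  {4,5,6,7,8,9,10} 35
  8 to go: {0,1,2,3,5,7,8,10} 1  {1,2,3,5,7,8,9,10} 8  {2,3,5,6,7,8,9,10} 28  {3,4,5,6,7,8,9,10} 56
  9 to go: {0,1,2,3,5,7,8,9,10} 9  {1,2,3,5,6,7,8,9,10} 36  {2,3,4,5,6,7,8,9,10} 84
  if 0:b drops first: 120 orders
  if 4:u drops first: 45 orders
heap linearizations: 165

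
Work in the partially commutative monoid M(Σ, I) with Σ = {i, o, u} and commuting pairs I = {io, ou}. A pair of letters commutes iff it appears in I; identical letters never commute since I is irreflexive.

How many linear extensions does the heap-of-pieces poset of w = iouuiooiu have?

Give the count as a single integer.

drop 0:i onto floor
drop 1:o onto floor
drop 2:u onto {0:i}
drop 3:u onto {2:u}
drop 4:i onto {3:u}
drop 5:o onto {1:o}
drop 6:o onto {5:o}
drop 7:i onto {4:i}
drop 8:u onto {7:i}
ground layer = {0:i, 1:o}
drop-orders for the pieces not yet dropped (sum over which currently-grounded one goes next):
  1 to go: {6} 1  {8} 1
  2 to go: {5,6} 1  {6,8} 2  {7,8} 1
  3 to go: {1,5,6} 1  {4,7,8} 1  {5,6,8} 3  {6,7,8} 3
  4 to go: {1,5,6,8} 4  {3,4,7,8} 1  {4,6,7,8} 4  {5,6,7,8} 6
  5 to go: {1,5,6,7,8} 10  {2,3,4,7,8} 1  {3,4,6,7,8} 5  {4,5,6,7,8} 10
  6 to go: {0,2,3,4,7,8} 1  {1,4,5,6,7,8} 20  {2,3,4,6,7,8} 6  {3,4,5,6,7,8} 15
  7 to go: {0,2,3,4,6,7,8} 7  {1,3,4,5,6,7,8} 35  {2,3,4,5,6,7,8} 21
  if 0:i drops first: 56 orders
  if 1:o drops first: 28 orders
heap linearizations: 84

84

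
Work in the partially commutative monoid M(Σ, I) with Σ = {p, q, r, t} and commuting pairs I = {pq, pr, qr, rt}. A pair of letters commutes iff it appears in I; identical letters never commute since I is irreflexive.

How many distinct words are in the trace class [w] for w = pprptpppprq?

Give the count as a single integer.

piece 0:p — minimal
piece 1:p rests on {0:p}
piece 2:r — minimal
piece 3:p rests on {1:p}
piece 4:t rests on {3:p}
piece 5:p rests on {4:t}
piece 6:p rests on {5:p}
piece 7:p rests on {6:p}
piece 8:p rests on {7:p}
piece 9:r rests on {2:r}
piece 10:q rests on {4:t}
minimal pieces: {0:p, 2:r}
ways to finish when only these pieces remain (= sum over removing one remaining piece with nothing left below it):
  1 left: {8}→1  {9}→1  {10}→1
  2 left: {2,9}→1  {7,8}→1  {8,9}→2  {8,10}→2  {9,10}→2
  3 left: {2,8,9}→3  {2,9,10}→3  {6,7,8}→1  {7,8,9}→3  {7,8,10}→3  {8,9,10}→6
  4 left: {2,7,8,9}→6  {2,8,9,10}→12  {5,6,7,8}→1  {6,7,8,9}→4  {6,7,8,10}→4  {7,8,9,10}→12
  5 left: {2,6,7,8,9}→10  {2,7,8,9,10}→30  {5,6,7,8,9}→5  {5,6,7,8,10}→5  {6,7,8,9,10}→20
  6 left: {2,5,6,7,8,9}→15  {2,6,7,8,9,10}→60  {4,5,6,7,8,10}→5  {5,6,7,8,9,10}→30
  7 left: {2,5,6,7,8,9,10}→105  {3,4,5,6,7,8,10}→5  {4,5,6,7,8,9,10}→35
  8 left: {1,3,4,5,6,7,8,10}→5  {2,4,5,6,7,8,9,10}→140  {3,4,5,6,7,8,9,10}→40
  9 left: {0,1,3,4,5,6,7,8,10}→5  {1,3,4,5,6,7,8,9,10}→45  {2,3,4,5,6,7,8,9,10}→180
  placing 0:p first → 225 extensions
  placing 2:r first → 50 extensions
total linear extensions = 275

275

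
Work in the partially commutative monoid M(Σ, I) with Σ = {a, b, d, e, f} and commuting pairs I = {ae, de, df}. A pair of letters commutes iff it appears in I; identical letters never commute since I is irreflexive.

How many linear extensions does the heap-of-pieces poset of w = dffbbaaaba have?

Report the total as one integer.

3

piece 0:d — minimal
piece 1:f — minimal
piece 2:f rests on {1:f}
piece 3:b rests on {0:d, 2:f}
piece 4:b rests on {3:b}
piece 5:a rests on {4:b}
piece 6:a rests on {5:a}
piece 7:a rests on {6:a}
piece 8:b rests on {7:a}
piece 9:a rests on {8:b}
minimal pieces: {0:d, 1:f}
ways to finish when only these pieces remain (= sum over removing one remaining piece with nothing left below it):
  1 left: {9}→1
  2 left: {8,9}→1
  3 left: {7,8,9}→1
  4 left: {6,7,8,9}→1
  5 left: {5,6,7,8,9}→1
  6 left: {4,5,6,7,8,9}→1
  7 left: {3,4,5,6,7,8,9}→1
  8 left: {0,3,4,5,6,7,8,9}→1  {2,3,4,5,6,7,8,9}→1
  placing 0:d first → 1 extensions
  placing 1:f first → 2 extensions
total linear extensions = 3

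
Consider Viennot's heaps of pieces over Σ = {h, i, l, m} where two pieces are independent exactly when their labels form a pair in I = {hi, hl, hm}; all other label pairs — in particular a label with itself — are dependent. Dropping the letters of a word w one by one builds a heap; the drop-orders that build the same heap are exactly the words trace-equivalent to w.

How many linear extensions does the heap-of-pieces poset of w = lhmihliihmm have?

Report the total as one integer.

165

0(l) covers ∅
1(h) covers ∅
2(m) covers 0:l
3(i) covers 2:m
4(h) covers 1:h
5(l) covers 3:i
6(i) covers 5:l
7(i) covers 6:i
8(h) covers 4:h
9(m) covers 7:i
10(m) covers 9:m
floor of heap: 0:l, 1:h
completions by unplaced set U, small U first (add the entries for U minus each lowest piece of U):
  |U|=1: {8}:1  {10}:1
  |U|=2: {4,8}:1  {8,10}:2  {9,10}:1
  |U|=3: {1,4,8}:1  {4,8,10}:3  {7,9,10}:1  {8,9,10}:3
  |U|=4: {1,4,8,10}:4  {4,8,9,10}:6  {6,7,9,10}:1  {7,8,9,10}:4
  |U|=5: {1,4,8,9,10}:10  {4,7,8,9,10}:10  {5,6,7,9,10}:1  {6,7,8,9,10}:5
  |U|=6: {1,4,7,8,9,10}:20  {3,5,6,7,9,10}:1  {4,6,7,8,9,10}:15  {5,6,7,8,9,10}:6
  |U|=7: {1,4,6,7,8,9,10}:35  {2,3,5,6,7,9,10}:1  {3,5,6,7,8,9,10}:7  {4,5,6,7,8,9,10}:21
  |U|=8: {0,2,3,5,6,7,9,10}:1  {1,4,5,6,7,8,9,10}:56  {2,3,5,6,7,8,9,10}:8  {3,4,5,6,7,8,9,10}:28
  |U|=9: {0,2,3,5,6,7,8,9,10}:9  {1,3,4,5,6,7,8,9,10}:84  {2,3,4,5,6,7,8,9,10}:36
  start at 0(l): 120
  start at 1(h): 45
sum over floor = 165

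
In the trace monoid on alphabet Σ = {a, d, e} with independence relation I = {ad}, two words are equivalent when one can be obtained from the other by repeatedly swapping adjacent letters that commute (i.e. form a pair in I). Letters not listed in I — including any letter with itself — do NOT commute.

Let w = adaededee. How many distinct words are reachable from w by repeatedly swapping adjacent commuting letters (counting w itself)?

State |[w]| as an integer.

#0=a has no predecessor
#1=d has no predecessor
#2=a depends on [0:a]
#3=e depends on [1:d, 2:a]
#4=d depends on [3:e]
#5=e depends on [4:d]
#6=d depends on [5:e]
#7=e depends on [6:d]
#8=e depends on [7:e]
sources: [0:a, 1:d]
N(rest) = Σ N(rest − s) over sources s of rest; N(one piece) = 1:
  size 1 → [8]=1
  size 2 → [7,8]=1
  size 3 → [6,7,8]=1
  size 4 → [5,6,7,8]=1
  size 5 → [4,5,6,7,8]=1
  size 6 → [3,4,5,6,7,8]=1
  size 7 → [1,3,4,5,6,7,8]=1  [2,3,4,5,6,7,8]=1
  first=0(a) contributes 2
  first=1(d) contributes 1
|[w]| = 3

3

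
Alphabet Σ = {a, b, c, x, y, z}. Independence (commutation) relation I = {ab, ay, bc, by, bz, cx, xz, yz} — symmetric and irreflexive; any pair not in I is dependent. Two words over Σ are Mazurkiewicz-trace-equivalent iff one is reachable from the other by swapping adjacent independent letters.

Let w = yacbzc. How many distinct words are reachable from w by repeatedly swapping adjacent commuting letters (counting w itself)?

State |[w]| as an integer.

12

piece 0:y — minimal
piece 1:a — minimal
piece 2:c rests on {0:y, 1:a}
piece 3:b — minimal
piece 4:z rests on {2:c}
piece 5:c rests on {4:z}
minimal pieces: {0:y, 1:a, 3:b}
ways to finish when only these pieces remain (= sum over removing one remaining piece with nothing left below it):
  1 left: {3}→1  {5}→1
  2 left: {3,5}→2  {4,5}→1
  3 left: {2,4,5}→1  {3,4,5}→3
  4 left: {0,2,4,5}→1  {1,2,4,5}→1  {2,3,4,5}→4
  placing 0:y first → 5 extensions
  placing 1:a first → 5 extensions
  placing 3:b first → 2 extensions
total linear extensions = 12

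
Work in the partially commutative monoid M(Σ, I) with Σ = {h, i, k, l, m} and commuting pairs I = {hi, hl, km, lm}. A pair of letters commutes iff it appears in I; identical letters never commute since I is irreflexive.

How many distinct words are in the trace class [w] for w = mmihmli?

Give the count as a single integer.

5

0(m) covers ∅
1(m) covers 0:m
2(i) covers 1:m
3(h) covers 1:m
4(m) covers 2:i, 3:h
5(l) covers 2:i
6(i) covers 4:m, 5:l
floor of heap: 0:m
completions by unplaced set U, small U first (add the entries for U minus each lowest piece of U):
  |U|=1: {6}:1
  |U|=2: {4,6}:1  {5,6}:1
  |U|=3: {3,4,6}:1  {4,5,6}:2
  |U|=4: {2,4,5,6}:2  {3,4,5,6}:3
  |U|=5: {2,3,4,5,6}:5
  start at 0(m): 5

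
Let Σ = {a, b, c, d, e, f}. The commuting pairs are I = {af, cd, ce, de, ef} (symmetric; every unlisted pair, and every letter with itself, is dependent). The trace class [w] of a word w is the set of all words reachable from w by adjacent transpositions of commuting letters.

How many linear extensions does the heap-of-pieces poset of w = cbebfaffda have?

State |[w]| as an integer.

#0=c has no predecessor
#1=b depends on [0:c]
#2=e depends on [1:b]
#3=b depends on [2:e]
#4=f depends on [3:b]
#5=a depends on [3:b]
#6=f depends on [4:f]
#7=f depends on [6:f]
#8=d depends on [5:a, 7:f]
#9=a depends on [8:d]
sources: [0:c]
N(rest) = Σ N(rest − s) over sources s of rest; N(one piece) = 1:
  size 1 → [9]=1
  size 2 → [8,9]=1
  size 3 → [5,8,9]=1  [7,8,9]=1
  size 4 → [5,7,8,9]=2  [6,7,8,9]=1
  size 5 → [4,6,7,8,9]=1  [5,6,7,8,9]=3
  size 6 → [4,5,6,7,8,9]=4
  size 7 → [3,4,5,6,7,8,9]=4
  size 8 → [2,3,4,5,6,7,8,9]=4
  first=0(c) contributes 4

4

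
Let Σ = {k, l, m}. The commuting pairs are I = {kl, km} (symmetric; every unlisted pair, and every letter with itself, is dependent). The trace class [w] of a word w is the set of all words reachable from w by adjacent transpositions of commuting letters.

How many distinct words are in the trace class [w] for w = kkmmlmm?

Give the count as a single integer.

21

#0=k has no predecessor
#1=k depends on [0:k]
#2=m has no predecessor
#3=m depends on [2:m]
#4=l depends on [3:m]
#5=m depends on [4:l]
#6=m depends on [5:m]
sources: [0:k, 2:m]
N(rest) = Σ N(rest − s) over sources s of rest; N(one piece) = 1:
  size 1 → [1]=1  [6]=1
  size 2 → [0,1]=1  [1,6]=2  [5,6]=1
  size 3 → [0,1,6]=3  [1,5,6]=3  [4,5,6]=1
  size 4 → [0,1,5,6]=6  [1,4,5,6]=4  [3,4,5,6]=1
  size 5 → [0,1,4,5,6]=10  [1,3,4,5,6]=5  [2,3,4,5,6]=1
  first=0(k) contributes 6
  first=2(m) contributes 15
|[w]| = 21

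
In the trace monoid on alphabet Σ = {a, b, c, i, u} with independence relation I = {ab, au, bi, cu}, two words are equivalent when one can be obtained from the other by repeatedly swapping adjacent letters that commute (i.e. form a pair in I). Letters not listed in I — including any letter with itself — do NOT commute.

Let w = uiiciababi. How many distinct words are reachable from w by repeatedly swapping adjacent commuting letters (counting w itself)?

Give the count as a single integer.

piece 0:u — minimal
piece 1:i rests on {0:u}
piece 2:i rests on {1:i}
piece 3:c rests on {2:i}
piece 4:i rests on {3:c}
piece 5:a rests on {4:i}
piece 6:b rests on {3:c}
piece 7:a rests on {5:a}
piece 8:b rests on {6:b}
piece 9:i rests on {7:a}
minimal pieces: {0:u}
ways to finish when only these pieces remain (= sum over removing one remaining piece with nothing left below it):
  1 left: {8}→1  {9}→1
  2 left: {6,8}→1  {7,9}→1  {8,9}→2
  3 left: {5,7,9}→1  {6,8,9}→3  {7,8,9}→3
  4 left: {4,5,7,9}→1  {5,7,8,9}→4  {6,7,8,9}→6
  5 left: {4,5,7,8,9}→5  {5,6,7,8,9}→10
  6 left: {4,5,6,7,8,9}→15
  7 left: {3,4,5,6,7,8,9}→15
  8 left: {2,3,4,5,6,7,8,9}→15
  placing 0:u first → 15 extensions

15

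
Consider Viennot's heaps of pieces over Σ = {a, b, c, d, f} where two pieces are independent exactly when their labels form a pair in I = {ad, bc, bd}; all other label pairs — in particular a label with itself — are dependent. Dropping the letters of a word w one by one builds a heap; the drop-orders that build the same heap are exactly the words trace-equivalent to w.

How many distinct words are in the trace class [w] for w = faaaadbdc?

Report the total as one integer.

#0=f has no predecessor
#1=a depends on [0:f]
#2=a depends on [1:a]
#3=a depends on [2:a]
#4=a depends on [3:a]
#5=d depends on [0:f]
#6=b depends on [4:a]
#7=d depends on [5:d]
#8=c depends on [4:a, 7:d]
sources: [0:f]
N(rest) = Σ N(rest − s) over sources s of rest; N(one piece) = 1:
  size 1 → [6]=1  [8]=1
  size 2 → [6,8]=2  [7,8]=1
  size 3 → [4,6,8]=2  [5,7,8]=1  [6,7,8]=3
  size 4 → [3,4,6,8]=2  [4,6,7,8]=5  [5,6,7,8]=4
  size 5 → [2,3,4,6,8]=2  [3,4,6,7,8]=7  [4,5,6,7,8]=9
  size 6 → [1,2,3,4,6,8]=2  [2,3,4,6,7,8]=9  [3,4,5,6,7,8]=16
  size 7 → [1,2,3,4,6,7,8]=11  [2,3,4,5,6,7,8]=25
  first=0(f) contributes 36

36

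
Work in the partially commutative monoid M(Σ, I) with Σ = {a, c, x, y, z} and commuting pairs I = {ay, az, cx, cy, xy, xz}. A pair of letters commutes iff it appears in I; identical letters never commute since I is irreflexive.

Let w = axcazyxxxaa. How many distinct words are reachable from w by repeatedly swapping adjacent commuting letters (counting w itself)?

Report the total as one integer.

64

piece 0:a — minimal
piece 1:x rests on {0:a}
piece 2:c rests on {0:a}
piece 3:a rests on {1:x, 2:c}
piece 4:z rests on {2:c}
piece 5:y rests on {4:z}
piece 6:x rests on {3:a}
piece 7:x rests on {6:x}
piece 8:x rests on {7:x}
piece 9:a rests on {8:x}
piece 10:a rests on {9:a}
minimal pieces: {0:a}
ways to finish when only these pieces remain (= sum over removing one remaining piece with nothing left below it):
  1 left: {5}→1  {10}→1
  2 left: {4,5}→1  {5,10}→2  {9,10}→1
  3 left: {4,5,10}→3  {5,9,10}→3  {8,9,10}→1
  4 left: {4,5,9,10}→6  {5,8,9,10}→4  {7,8,9,10}→1
  5 left: {4,5,8,9,10}→10  {5,7,8,9,10}→5  {6,7,8,9,10}→1
  6 left: {3,6,7,8,9,10}→1  {4,5,7,8,9,10}→15  {5,6,7,8,9,10}→6
  7 left: {1,3,6,7,8,9,10}→1  {3,5,6,7,8,9,10}→7  {4,5,6,7,8,9,10}→21
  8 left: {1,3,5,6,7,8,9,10}→8  {3,4,5,6,7,8,9,10}→28
  9 left: {1,3,4,5,6,7,8,9,10}→36  {2,3,4,5,6,7,8,9,10}→28
  placing 0:a first → 64 extensions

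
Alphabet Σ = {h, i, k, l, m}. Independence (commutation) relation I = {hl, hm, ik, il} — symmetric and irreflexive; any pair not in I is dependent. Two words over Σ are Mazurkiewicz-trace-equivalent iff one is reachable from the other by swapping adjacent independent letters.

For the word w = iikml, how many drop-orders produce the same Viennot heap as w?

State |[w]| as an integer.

drop 0:i onto floor
drop 1:i onto {0:i}
drop 2:k onto floor
drop 3:m onto {1:i, 2:k}
drop 4:l onto {3:m}
ground layer = {0:i, 2:k}
drop-orders for the pieces not yet dropped (sum over which currently-grounded one goes next):
  1 to go: {4} 1
  2 to go: {3,4} 1
  3 to go: {1,3,4} 1  {2,3,4} 1
  if 0:i drops first: 2 orders
  if 2:k drops first: 1 orders
heap linearizations: 3

3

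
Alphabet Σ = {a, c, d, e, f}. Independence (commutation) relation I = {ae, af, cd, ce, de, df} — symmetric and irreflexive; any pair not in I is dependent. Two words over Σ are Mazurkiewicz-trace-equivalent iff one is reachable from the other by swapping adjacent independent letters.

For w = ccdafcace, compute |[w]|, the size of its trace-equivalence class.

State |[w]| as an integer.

33

0(c) covers ∅
1(c) covers 0:c
2(d) covers ∅
3(a) covers 1:c, 2:d
4(f) covers 1:c
5(c) covers 3:a, 4:f
6(a) covers 5:c
7(c) covers 6:a
8(e) covers 4:f
floor of heap: 0:c, 2:d
completions by unplaced set U, small U first (add the entries for U minus each lowest piece of U):
  |U|=1: {7}:1  {8}:1
  |U|=2: {6,7}:1  {7,8}:2
  |U|=3: {5,6,7}:1  {6,7,8}:3
  |U|=4: {3,5,6,7}:1  {5,6,7,8}:4
  |U|=5: {2,3,5,6,7}:1  {3,5,6,7,8}:5  {4,5,6,7,8}:4
  |U|=6: {2,3,5,6,7,8}:6  {3,4,5,6,7,8}:9
  |U|=7: {1,3,4,5,6,7,8}:9  {2,3,4,5,6,7,8}:15
  start at 0(c): 24
  start at 2(d): 9
sum over floor = 33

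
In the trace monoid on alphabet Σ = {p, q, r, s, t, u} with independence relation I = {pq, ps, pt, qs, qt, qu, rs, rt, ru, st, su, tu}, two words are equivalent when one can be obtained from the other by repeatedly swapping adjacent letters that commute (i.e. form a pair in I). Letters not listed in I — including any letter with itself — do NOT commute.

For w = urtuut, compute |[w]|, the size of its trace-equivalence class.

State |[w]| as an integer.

60

piece 0:u — minimal
piece 1:r — minimal
piece 2:t — minimal
piece 3:u rests on {0:u}
piece 4:u rests on {3:u}
piece 5:t rests on {2:t}
minimal pieces: {0:u, 1:r, 2:t}
ways to finish when only these pieces remain (= sum over removing one remaining piece with nothing left below it):
  1 left: {1}→1  {4}→1  {5}→1
  2 left: {1,4}→2  {1,5}→2  {2,5}→1  {3,4}→1  {4,5}→2
  3 left: {0,3,4}→1  {1,2,5}→3  {1,3,4}→3  {1,4,5}→6  {2,4,5}→3  {3,4,5}→3
  4 left: {0,1,3,4}→4  {0,3,4,5}→4  {1,2,4,5}→12  {1,3,4,5}→12  {2,3,4,5}→6
  placing 0:u first → 30 extensions
  placing 1:r first → 10 extensions
  placing 2:t first → 20 extensions
total linear extensions = 60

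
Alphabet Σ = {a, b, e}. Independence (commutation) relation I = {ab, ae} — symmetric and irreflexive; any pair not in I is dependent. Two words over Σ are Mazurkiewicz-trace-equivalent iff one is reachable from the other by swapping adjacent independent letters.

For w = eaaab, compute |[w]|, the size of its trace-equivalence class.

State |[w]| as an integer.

piece 0:e — minimal
piece 1:a — minimal
piece 2:a rests on {1:a}
piece 3:a rests on {2:a}
piece 4:b rests on {0:e}
minimal pieces: {0:e, 1:a}
ways to finish when only these pieces remain (= sum over removing one remaining piece with nothing left below it):
  1 left: {3}→1  {4}→1
  2 left: {0,4}→1  {2,3}→1  {3,4}→2
  3 left: {0,3,4}→3  {1,2,3}→1  {2,3,4}→3
  placing 0:e first → 4 extensions
  placing 1:a first → 6 extensions
total linear extensions = 10

10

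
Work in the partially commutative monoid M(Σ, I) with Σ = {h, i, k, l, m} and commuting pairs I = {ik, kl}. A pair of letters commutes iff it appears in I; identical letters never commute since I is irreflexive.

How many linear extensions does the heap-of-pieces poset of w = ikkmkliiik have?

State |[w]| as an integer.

piece 0:i — minimal
piece 1:k — minimal
piece 2:k rests on {1:k}
piece 3:m rests on {0:i, 2:k}
piece 4:k rests on {3:m}
piece 5:l rests on {3:m}
piece 6:i rests on {5:l}
piece 7:i rests on {6:i}
piece 8:i rests on {7:i}
piece 9:k rests on {4:k}
minimal pieces: {0:i, 1:k}
ways to finish when only these pieces remain (= sum over removing one remaining piece with nothing left below it):
  1 left: {8}→1  {9}→1
  2 left: {4,9}→1  {7,8}→1  {8,9}→2
  3 left: {4,8,9}→3  {6,7,8}→1  {7,8,9}→3
  4 left: {4,7,8,9}→6  {5,6,7,8}→1  {6,7,8,9}→4
  5 left: {4,6,7,8,9}→10  {5,6,7,8,9}→5
  6 left: {4,5,6,7,8,9}→15
  7 left: {3,4,5,6,7,8,9}→15
  8 left: {0,3,4,5,6,7,8,9}→15  {2,3,4,5,6,7,8,9}→15
  placing 0:i first → 15 extensions
  placing 1:k first → 30 extensions
total linear extensions = 45

45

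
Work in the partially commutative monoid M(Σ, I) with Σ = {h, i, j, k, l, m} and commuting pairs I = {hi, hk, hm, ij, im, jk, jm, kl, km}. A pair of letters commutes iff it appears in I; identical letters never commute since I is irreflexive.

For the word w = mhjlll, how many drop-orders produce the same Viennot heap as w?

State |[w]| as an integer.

drop 0:m onto floor
drop 1:h onto floor
drop 2:j onto {1:h}
drop 3:l onto {0:m, 2:j}
drop 4:l onto {3:l}
drop 5:l onto {4:l}
ground layer = {0:m, 1:h}
drop-orders for the pieces not yet dropped (sum over which currently-grounded one goes next):
  1 to go: {5} 1
  2 to go: {4,5} 1
  3 to go: {3,4,5} 1
  4 to go: {0,3,4,5} 1  {2,3,4,5} 1
  if 0:m drops first: 1 orders
  if 1:h drops first: 2 orders
heap linearizations: 3

3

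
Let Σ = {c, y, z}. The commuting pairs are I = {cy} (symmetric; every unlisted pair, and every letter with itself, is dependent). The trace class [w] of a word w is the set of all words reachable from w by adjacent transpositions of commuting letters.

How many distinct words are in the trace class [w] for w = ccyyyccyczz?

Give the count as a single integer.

drop 0:c onto floor
drop 1:c onto {0:c}
drop 2:y onto floor
drop 3:y onto {2:y}
drop 4:y onto {3:y}
drop 5:c onto {1:c}
drop 6:c onto {5:c}
drop 7:y onto {4:y}
drop 8:c onto {6:c}
drop 9:z onto {7:y, 8:c}
drop 10:z onto {9:z}
ground layer = {0:c, 2:y}
drop-orders for the pieces not yet dropped (sum over which currently-grounded one goes next):
  1 to go: {10} 1
  2 to go: {9,10} 1
  3 to go: {7,9,10} 1  {8,9,10} 1
  4 to go: {4,7,9,10} 1  {6,8,9,10} 1  {7,8,9,10} 2
  5 to go: {3,4,7,9,10} 1  {4,7,8,9,10} 3  {5,6,8,9,10} 1  {6,7,8,9,10} 3
  6 to go: {1,5,6,8,9,10} 1  {2,3,4,7,9,10} 1  {3,4,7,8,9,10} 4  {4,6,7,8,9,10} 6  {5,6,7,8,9,10} 4
  7 to go: {0,1,5,6,8,9,10} 1  {1,5,6,7,8,9,10} 5  {2,3,4,7,8,9,10} 5  {3,4,6,7,8,9,10} 10  {4,5,6,7,8,9,10} 10
  8 to go: {0,1,5,6,7,8,9,10} 6  {1,4,5,6,7,8,9,10} 15  {2,3,4,6,7,8,9,10} 15  {3,4,5,6,7,8,9,10} 20
  9 to go: {0,1,4,5,6,7,8,9,10} 21  {1,3,4,5,6,7,8,9,10} 35  {2,3,4,5,6,7,8,9,10} 35
  if 0:c drops first: 70 orders
  if 2:y drops first: 56 orders
heap linearizations: 126

126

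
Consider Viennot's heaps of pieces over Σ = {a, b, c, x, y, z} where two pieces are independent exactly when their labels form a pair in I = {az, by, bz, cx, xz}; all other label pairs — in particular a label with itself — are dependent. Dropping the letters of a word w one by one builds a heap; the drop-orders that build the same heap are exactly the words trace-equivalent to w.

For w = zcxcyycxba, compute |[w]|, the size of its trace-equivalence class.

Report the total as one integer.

8

drop 0:z onto floor
drop 1:c onto {0:z}
drop 2:x onto floor
drop 3:c onto {1:c}
drop 4:y onto {2:x, 3:c}
drop 5:y onto {4:y}
drop 6:c onto {5:y}
drop 7:x onto {5:y}
drop 8:b onto {6:c, 7:x}
drop 9:a onto {8:b}
ground layer = {0:z, 2:x}
drop-orders for the pieces not yet dropped (sum over which currently-grounded one goes next):
  1 to go: {9} 1
  2 to go: {8,9} 1
  3 to go: {6,8,9} 1  {7,8,9} 1
  4 to go: {6,7,8,9} 2
  5 to go: {5,6,7,8,9} 2
  6 to go: {4,5,6,7,8,9} 2
  7 to go: {2,4,5,6,7,8,9} 2  {3,4,5,6,7,8,9} 2
  8 to go: {1,3,4,5,6,7,8,9} 2  {2,3,4,5,6,7,8,9} 4
  if 0:z drops first: 6 orders
  if 2:x drops first: 2 orders
heap linearizations: 8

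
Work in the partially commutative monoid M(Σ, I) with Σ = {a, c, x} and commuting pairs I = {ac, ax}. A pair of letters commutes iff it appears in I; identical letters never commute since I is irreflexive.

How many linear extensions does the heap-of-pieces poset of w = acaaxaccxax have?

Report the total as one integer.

462

#0=a has no predecessor
#1=c has no predecessor
#2=a depends on [0:a]
#3=a depends on [2:a]
#4=x depends on [1:c]
#5=a depends on [3:a]
#6=c depends on [4:x]
#7=c depends on [6:c]
#8=x depends on [7:c]
#9=a depends on [5:a]
#10=x depends on [8:x]
sources: [0:a, 1:c]
N(rest) = Σ N(rest − s) over sources s of rest; N(one piece) = 1:
  size 1 → [9]=1  [10]=1
  size 2 → [5,9]=1  [8,10]=1  [9,10]=2
  size 3 → [3,5,9]=1  [5,9,10]=3  [7,8,10]=1  [8,9,10]=3
  size 4 → [2,3,5,9]=1  [3,5,9,10]=4  [5,8,9,10]=6  [6,7,8,10]=1  [7,8,9,10]=4
  size 5 → [0,2,3,5,9]=1  [2,3,5,9,10]=5  [3,5,8,9,10]=10  [4,6,7,8,10]=1  [5,7,8,9,10]=10  [6,7,8,9,10]=5
  size 6 → [0,2,3,5,9,10]=6  [1,4,6,7,8,10]=1  [2,3,5,8,9,10]=15  [3,5,7,8,9,10]=20  [4,6,7,8,9,10]=6  [5,6,7,8,9,10]=15
  size 7 → [0,2,3,5,8,9,10]=21  [1,4,6,7,8,9,10]=7  [2,3,5,7,8,9,10]=35  [3,5,6,7,8,9,10]=35  [4,5,6,7,8,9,10]=21
  size 8 → [0,2,3,5,7,8,9,10]=56  [1,4,5,6,7,8,9,10]=28  [2,3,5,6,7,8,9,10]=70  [3,4,5,6,7,8,9,10]=56
  size 9 → [0,2,3,5,6,7,8,9,10]=126  [1,3,4,5,6,7,8,9,10]=84  [2,3,4,5,6,7,8,9,10]=126
  first=0(a) contributes 210
  first=1(c) contributes 252
|[w]| = 462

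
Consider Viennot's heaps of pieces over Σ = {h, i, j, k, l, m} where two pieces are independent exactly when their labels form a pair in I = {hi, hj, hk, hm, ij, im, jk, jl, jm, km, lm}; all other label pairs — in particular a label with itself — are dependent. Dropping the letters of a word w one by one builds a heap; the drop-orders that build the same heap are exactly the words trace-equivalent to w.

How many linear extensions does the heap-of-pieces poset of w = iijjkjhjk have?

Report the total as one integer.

0(i) covers ∅
1(i) covers 0:i
2(j) covers ∅
3(j) covers 2:j
4(k) covers 1:i
5(j) covers 3:j
6(h) covers ∅
7(j) covers 5:j
8(k) covers 4:k
floor of heap: 0:i, 2:j, 6:h
completions by unplaced set U, small U first (add the entries for U minus each lowest piece of U):
  |U|=1: {6}:1  {7}:1  {8}:1
  |U|=2: {4,8}:1  {5,7}:1  {6,7}:2  {6,8}:2  {7,8}:2
  |U|=3: {1,4,8}:1  {3,5,7}:1  {4,6,8}:3  {4,7,8}:3  {5,6,7}:3  {5,7,8}:3  {6,7,8}:6
  |U|=4: {0,1,4,8}:1  {1,4,6,8}:4  {1,4,7,8}:4  {2,3,5,7}:1  {3,5,6,7}:4  {3,5,7,8}:4  {4,5,7,8}:6  {4,6,7,8}:12  {5,6,7,8}:12
  |U|=5: {0,1,4,6,8}:5  {0,1,4,7,8}:5  {1,4,5,7,8}:10  {1,4,6,7,8}:20  {2,3,5,6,7}:5  {2,3,5,7,8}:5  {3,4,5,7,8}:10  {3,5,6,7,8}:20  {4,5,6,7,8}:30
  |U|=6: {0,1,4,5,7,8}:15  {0,1,4,6,7,8}:30  {1,3,4,5,7,8}:20  {1,4,5,6,7,8}:60  {2,3,4,5,7,8}:15  {2,3,5,6,7,8}:30  {3,4,5,6,7,8}:60
  |U|=7: {0,1,3,4,5,7,8}:35  {0,1,4,5,6,7,8}:105  {1,2,3,4,5,7,8}:35  {1,3,4,5,6,7,8}:140  {2,3,4,5,6,7,8}:105
  start at 0(i): 280
  start at 2(j): 280
  start at 6(h): 70
sum over floor = 630

630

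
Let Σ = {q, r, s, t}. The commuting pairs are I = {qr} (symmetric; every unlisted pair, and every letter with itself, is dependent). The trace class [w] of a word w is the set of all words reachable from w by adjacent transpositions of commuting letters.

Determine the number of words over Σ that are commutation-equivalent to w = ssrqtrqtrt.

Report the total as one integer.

4

#0=s has no predecessor
#1=s depends on [0:s]
#2=r depends on [1:s]
#3=q depends on [1:s]
#4=t depends on [2:r, 3:q]
#5=r depends on [4:t]
#6=q depends on [4:t]
#7=t depends on [5:r, 6:q]
#8=r depends on [7:t]
#9=t depends on [8:r]
sources: [0:s]
N(rest) = Σ N(rest − s) over sources s of rest; N(one piece) = 1:
  size 1 → [9]=1
  size 2 → [8,9]=1
  size 3 → [7,8,9]=1
  size 4 → [5,7,8,9]=1  [6,7,8,9]=1
  size 5 → [5,6,7,8,9]=2
  size 6 → [4,5,6,7,8,9]=2
  size 7 → [2,4,5,6,7,8,9]=2  [3,4,5,6,7,8,9]=2
  size 8 → [2,3,4,5,6,7,8,9]=4
  first=0(s) contributes 4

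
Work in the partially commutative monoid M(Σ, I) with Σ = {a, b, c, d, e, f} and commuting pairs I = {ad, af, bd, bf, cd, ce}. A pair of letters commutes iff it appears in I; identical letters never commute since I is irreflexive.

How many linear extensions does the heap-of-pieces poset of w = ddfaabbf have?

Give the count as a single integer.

0(d) covers ∅
1(d) covers 0:d
2(f) covers 1:d
3(a) covers ∅
4(a) covers 3:a
5(b) covers 4:a
6(b) covers 5:b
7(f) covers 2:f
floor of heap: 0:d, 3:a
completions by unplaced set U, small U first (add the entries for U minus each lowest piece of U):
  |U|=1: {6}:1  {7}:1
  |U|=2: {2,7}:1  {5,6}:1  {6,7}:2
  |U|=3: {1,2,7}:1  {2,6,7}:3  {4,5,6}:1  {5,6,7}:3
  |U|=4: {0,1,2,7}:1  {1,2,6,7}:4  {2,5,6,7}:6  {3,4,5,6}:1  {4,5,6,7}:4
  |U|=5: {0,1,2,6,7}:5  {1,2,5,6,7}:10  {2,4,5,6,7}:10  {3,4,5,6,7}:5
  |U|=6: {0,1,2,5,6,7}:15  {1,2,4,5,6,7}:20  {2,3,4,5,6,7}:15
  start at 0(d): 35
  start at 3(a): 35
sum over floor = 70

70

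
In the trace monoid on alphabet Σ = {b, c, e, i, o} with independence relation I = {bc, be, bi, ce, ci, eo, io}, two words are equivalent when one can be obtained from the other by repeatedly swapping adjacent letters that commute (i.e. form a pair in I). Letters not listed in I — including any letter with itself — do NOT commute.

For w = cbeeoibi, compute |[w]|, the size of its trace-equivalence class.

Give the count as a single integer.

#0=c has no predecessor
#1=b has no predecessor
#2=e has no predecessor
#3=e depends on [2:e]
#4=o depends on [0:c, 1:b]
#5=i depends on [3:e]
#6=b depends on [4:o]
#7=i depends on [5:i]
sources: [0:c, 1:b, 2:e]
N(rest) = Σ N(rest − s) over sources s of rest; N(one piece) = 1:
  size 1 → [6]=1  [7]=1
  size 2 → [4,6]=1  [5,7]=1  [6,7]=2
  size 3 → [0,4,6]=1  [1,4,6]=1  [3,5,7]=1  [4,6,7]=3  [5,6,7]=3
  size 4 → [0,1,4,6]=2  [0,4,6,7]=4  [1,4,6,7]=4  [2,3,5,7]=1  [3,5,6,7]=4  [4,5,6,7]=6
  size 5 → [0,1,4,6,7]=10  [0,4,5,6,7]=10  [1,4,5,6,7]=10  [2,3,5,6,7]=5  [3,4,5,6,7]=10
  size 6 → [0,1,4,5,6,7]=30  [0,3,4,5,6,7]=20  [1,3,4,5,6,7]=20  [2,3,4,5,6,7]=15
  first=0(c) contributes 35
  first=1(b) contributes 35
  first=2(e) contributes 70
|[w]| = 140

140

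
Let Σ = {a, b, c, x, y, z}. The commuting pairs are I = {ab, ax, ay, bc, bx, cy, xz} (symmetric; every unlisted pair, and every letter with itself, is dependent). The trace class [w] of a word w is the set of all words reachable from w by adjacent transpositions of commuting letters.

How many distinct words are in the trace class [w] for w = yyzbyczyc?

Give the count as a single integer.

6

drop 0:y onto floor
drop 1:y onto {0:y}
drop 2:z onto {1:y}
drop 3:b onto {2:z}
drop 4:y onto {3:b}
drop 5:c onto {2:z}
drop 6:z onto {4:y, 5:c}
drop 7:y onto {6:z}
drop 8:c onto {6:z}
ground layer = {0:y}
drop-orders for the pieces not yet dropped (sum over which currently-grounded one goes next):
  1 to go: {7} 1  {8} 1
  2 to go: {7,8} 2
  3 to go: {6,7,8} 2
  4 to go: {4,6,7,8} 2  {5,6,7,8} 2
  5 to go: {3,4,6,7,8} 2  {4,5,6,7,8} 4
  6 to go: {3,4,5,6,7,8} 6
  7 to go: {2,3,4,5,6,7,8} 6
  if 0:y drops first: 6 orders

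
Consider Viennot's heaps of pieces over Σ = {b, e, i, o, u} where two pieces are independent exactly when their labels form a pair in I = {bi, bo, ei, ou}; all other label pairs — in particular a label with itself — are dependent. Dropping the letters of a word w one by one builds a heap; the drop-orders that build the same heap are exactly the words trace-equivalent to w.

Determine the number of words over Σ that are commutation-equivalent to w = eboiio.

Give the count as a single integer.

0(e) covers ∅
1(b) covers 0:e
2(o) covers 0:e
3(i) covers 2:o
4(i) covers 3:i
5(o) covers 4:i
floor of heap: 0:e
completions by unplaced set U, small U first (add the entries for U minus each lowest piece of U):
  |U|=1: {1}:1  {5}:1
  |U|=2: {1,5}:2  {4,5}:1
  |U|=3: {1,4,5}:3  {3,4,5}:1
  |U|=4: {1,3,4,5}:4  {2,3,4,5}:1
  start at 0(e): 5

5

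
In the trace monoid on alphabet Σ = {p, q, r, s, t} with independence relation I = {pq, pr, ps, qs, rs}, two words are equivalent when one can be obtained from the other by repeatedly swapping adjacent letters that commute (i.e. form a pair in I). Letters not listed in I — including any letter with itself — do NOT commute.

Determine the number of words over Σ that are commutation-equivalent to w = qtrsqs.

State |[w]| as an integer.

6

#0=q has no predecessor
#1=t depends on [0:q]
#2=r depends on [1:t]
#3=s depends on [1:t]
#4=q depends on [2:r]
#5=s depends on [3:s]
sources: [0:q]
N(rest) = Σ N(rest − s) over sources s of rest; N(one piece) = 1:
  size 1 → [4]=1  [5]=1
  size 2 → [2,4]=1  [3,5]=1  [4,5]=2
  size 3 → [2,4,5]=3  [3,4,5]=3
  size 4 → [2,3,4,5]=6
  first=0(q) contributes 6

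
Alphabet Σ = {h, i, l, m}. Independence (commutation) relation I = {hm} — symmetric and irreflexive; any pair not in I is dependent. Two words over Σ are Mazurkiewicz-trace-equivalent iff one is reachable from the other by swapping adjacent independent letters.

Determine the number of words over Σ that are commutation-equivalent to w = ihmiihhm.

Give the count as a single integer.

drop 0:i onto floor
drop 1:h onto {0:i}
drop 2:m onto {0:i}
drop 3:i onto {1:h, 2:m}
drop 4:i onto {3:i}
drop 5:h onto {4:i}
drop 6:h onto {5:h}
drop 7:m onto {4:i}
ground layer = {0:i}
drop-orders for the pieces not yet dropped (sum over which currently-grounded one goes next):
  1 to go: {6} 1  {7} 1
  2 to go: {5,6} 1  {6,7} 2
  3 to go: {5,6,7} 3
  4 to go: {4,5,6,7} 3
  5 to go: {3,4,5,6,7} 3
  6 to go: {1,3,4,5,6,7} 3  {2,3,4,5,6,7} 3
  if 0:i drops first: 6 orders

6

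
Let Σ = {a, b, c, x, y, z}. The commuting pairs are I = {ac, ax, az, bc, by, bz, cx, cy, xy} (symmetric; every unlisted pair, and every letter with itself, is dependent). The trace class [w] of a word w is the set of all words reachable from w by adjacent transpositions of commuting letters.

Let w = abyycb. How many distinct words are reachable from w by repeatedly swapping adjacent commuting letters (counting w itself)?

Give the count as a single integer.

36

drop 0:a onto floor
drop 1:b onto {0:a}
drop 2:y onto {0:a}
drop 3:y onto {2:y}
drop 4:c onto floor
drop 5:b onto {1:b}
ground layer = {0:a, 4:c}
drop-orders for the pieces not yet dropped (sum over which currently-grounded one goes next):
  1 to go: {3} 1  {4} 1  {5} 1
  2 to go: {1,5} 1  {2,3} 1  {3,4} 2  {3,5} 2  {4,5} 2
  3 to go: {1,3,5} 3  {1,4,5} 3  {2,3,4} 3  {2,3,5} 3  {3,4,5} 6
  4 to go: {1,2,3,5} 6  {1,3,4,5} 12  {2,3,4,5} 12
  if 0:a drops first: 30 orders
  if 4:c drops first: 6 orders
heap linearizations: 36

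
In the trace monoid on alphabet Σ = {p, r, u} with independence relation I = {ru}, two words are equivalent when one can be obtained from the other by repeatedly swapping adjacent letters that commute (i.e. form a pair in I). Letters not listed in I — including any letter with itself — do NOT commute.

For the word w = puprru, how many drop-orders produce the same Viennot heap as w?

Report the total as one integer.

piece 0:p — minimal
piece 1:u rests on {0:p}
piece 2:p rests on {1:u}
piece 3:r rests on {2:p}
piece 4:r rests on {3:r}
piece 5:u rests on {2:p}
minimal pieces: {0:p}
ways to finish when only these pieces remain (= sum over removing one remaining piece with nothing left below it):
  1 left: {4}→1  {5}→1
  2 left: {3,4}→1  {4,5}→2
  3 left: {3,4,5}→3
  4 left: {2,3,4,5}→3
  placing 0:p first → 3 extensions

3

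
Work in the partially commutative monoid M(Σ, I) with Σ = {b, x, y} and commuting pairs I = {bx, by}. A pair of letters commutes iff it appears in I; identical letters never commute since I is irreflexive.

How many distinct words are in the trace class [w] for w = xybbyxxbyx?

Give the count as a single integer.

piece 0:x — minimal
piece 1:y rests on {0:x}
piece 2:b — minimal
piece 3:b rests on {2:b}
piece 4:y rests on {1:y}
piece 5:x rests on {4:y}
piece 6:x rests on {5:x}
piece 7:b rests on {3:b}
piece 8:y rests on {6:x}
piece 9:x rests on {8:y}
minimal pieces: {0:x, 2:b}
ways to finish when only these pieces remain (= sum over removing one remaining piece with nothing left below it):
  1 left: {7}→1  {9}→1
  2 left: {3,7}→1  {7,9}→2  {8,9}→1
  3 left: {2,3,7}→1  {3,7,9}→3  {6,8,9}→1  {7,8,9}→3
  4 left: {2,3,7,9}→4  {3,7,8,9}→6  {5,6,8,9}→1  {6,7,8,9}→4
  5 left: {2,3,7,8,9}→10  {3,6,7,8,9}→10  {4,5,6,8,9}→1  {5,6,7,8,9}→5
  6 left: {1,4,5,6,8,9}→1  {2,3,6,7,8,9}→20  {3,5,6,7,8,9}→15  {4,5,6,7,8,9}→6
  7 left: {0,1,4,5,6,8,9}→1  {1,4,5,6,7,8,9}→7  {2,3,5,6,7,8,9}→35  {3,4,5,6,7,8,9}→21
  8 left: {0,1,4,5,6,7,8,9}→8  {1,3,4,5,6,7,8,9}→28  {2,3,4,5,6,7,8,9}→56
  placing 0:x first → 84 extensions
  placing 2:b first → 36 extensions
total linear extensions = 120

120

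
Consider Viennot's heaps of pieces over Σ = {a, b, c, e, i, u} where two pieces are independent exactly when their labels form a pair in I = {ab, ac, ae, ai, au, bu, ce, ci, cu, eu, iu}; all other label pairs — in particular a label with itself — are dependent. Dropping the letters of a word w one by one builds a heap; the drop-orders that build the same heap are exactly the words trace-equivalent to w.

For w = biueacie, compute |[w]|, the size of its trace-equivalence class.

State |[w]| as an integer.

280

drop 0:b onto floor
drop 1:i onto {0:b}
drop 2:u onto floor
drop 3:e onto {1:i}
drop 4:a onto floor
drop 5:c onto {0:b}
drop 6:i onto {3:e}
drop 7:e onto {6:i}
ground layer = {0:b, 2:u, 4:a}
drop-orders for the pieces not yet dropped (sum over which currently-grounded one goes next):
  1 to go: {2} 1  {4} 1  {5} 1  {7} 1
  2 to go: {2,4} 2  {2,5} 2  {2,7} 2  {4,5} 2  {4,7} 2  {5,7} 2  {6,7} 1
  3 to go: {2,4,5} 6  {2,4,7} 6  {2,5,7} 6  {2,6,7} 3  {3,6,7} 1  {4,5,7} 6  {4,6,7} 3  {5,6,7} 3
  4 to go: {1,3,6,7} 1  {2,3,6,7} 4  {2,4,5,7} 24  {2,4,6,7} 12  {2,5,6,7} 12  {3,4,6,7} 4  {3,5,6,7} 4  {4,5,6,7} 12
  5 to go: {1,2,3,6,7} 5  {1,3,4,6,7} 5  {1,3,5,6,7} 5  {2,3,4,6,7} 20  {2,3,5,6,7} 20  {2,4,5,6,7} 60  {3,4,5,6,7} 20
  6 to go: {0,1,3,5,6,7} 5  {1,2,3,4,6,7} 30  {1,2,3,5,6,7} 30  {1,3,4,5,6,7} 30  {2,3,4,5,6,7} 120
  if 0:b drops first: 210 orders
  if 2:u drops first: 35 orders
  if 4:a drops first: 35 orders
heap linearizations: 280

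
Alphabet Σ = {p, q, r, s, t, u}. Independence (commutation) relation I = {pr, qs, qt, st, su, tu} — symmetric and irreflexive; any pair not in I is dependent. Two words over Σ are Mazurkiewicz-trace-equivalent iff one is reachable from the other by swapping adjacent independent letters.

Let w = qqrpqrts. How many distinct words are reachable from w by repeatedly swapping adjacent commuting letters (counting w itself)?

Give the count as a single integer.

4

drop 0:q onto floor
drop 1:q onto {0:q}
drop 2:r onto {1:q}
drop 3:p onto {1:q}
drop 4:q onto {2:r, 3:p}
drop 5:r onto {4:q}
drop 6:t onto {5:r}
drop 7:s onto {5:r}
ground layer = {0:q}
drop-orders for the pieces not yet dropped (sum over which currently-grounded one goes next):
  1 to go: {6} 1  {7} 1
  2 to go: {6,7} 2
  3 to go: {5,6,7} 2
  4 to go: {4,5,6,7} 2
  5 to go: {2,4,5,6,7} 2  {3,4,5,6,7} 2
  6 to go: {2,3,4,5,6,7} 4
  if 0:q drops first: 4 orders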